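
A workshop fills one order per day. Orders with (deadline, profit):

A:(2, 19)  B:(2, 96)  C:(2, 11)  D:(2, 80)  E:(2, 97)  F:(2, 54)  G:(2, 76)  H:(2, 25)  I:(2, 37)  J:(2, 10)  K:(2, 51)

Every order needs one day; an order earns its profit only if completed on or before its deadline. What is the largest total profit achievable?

Sort by profit descending; place each in the latest free slot ≤ its deadline.
Profit order: E=97 B=96 D=80 G=76 F=54 K=51 I=37 H=25 A=19 C=11 J=10
Assign: E→slot 2, B→slot 1, D skipped, G skipped, F skipped, K skipped, I skipped, H skipped, A skipped, C skipped, J skipped.
Slots: [1:B] [2:E]
Profit = 96 + 97 = 193

193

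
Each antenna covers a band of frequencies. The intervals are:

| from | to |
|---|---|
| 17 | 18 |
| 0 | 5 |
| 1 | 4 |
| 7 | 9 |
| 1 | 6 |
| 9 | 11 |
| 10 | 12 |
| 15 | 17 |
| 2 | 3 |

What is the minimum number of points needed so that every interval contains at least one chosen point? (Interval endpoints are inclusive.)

By right end: [2,3]  [1,4]  [0,5]  [1,6]  [7,9]  [9,11]  [10,12]  [15,17]  [17,18]
[2,3] uncovered → point at 3; [7,9] uncovered → point at 9; [10,12] uncovered → point at 12; [15,17] uncovered → point at 17.
Points: 3, 9, 12, 17 (4 total).

4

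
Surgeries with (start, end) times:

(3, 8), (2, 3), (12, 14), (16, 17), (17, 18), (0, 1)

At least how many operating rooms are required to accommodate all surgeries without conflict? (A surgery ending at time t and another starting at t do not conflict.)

starts: [0, 2, 3, 12, 16, 17]
ends:   [1, 3, 8, 14, 17, 18]
s0→1  — peak 1.

1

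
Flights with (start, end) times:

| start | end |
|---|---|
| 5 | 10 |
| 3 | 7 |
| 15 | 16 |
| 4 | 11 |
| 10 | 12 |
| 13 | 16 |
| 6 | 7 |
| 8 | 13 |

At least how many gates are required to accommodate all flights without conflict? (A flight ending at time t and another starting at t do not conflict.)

starts: [3, 4, 5, 6, 8, 10, 13, 15]
ends:   [7, 7, 10, 11, 12, 13, 16, 16]
s3→1 s4→2 s5→3 s6→4  — peak 4.

4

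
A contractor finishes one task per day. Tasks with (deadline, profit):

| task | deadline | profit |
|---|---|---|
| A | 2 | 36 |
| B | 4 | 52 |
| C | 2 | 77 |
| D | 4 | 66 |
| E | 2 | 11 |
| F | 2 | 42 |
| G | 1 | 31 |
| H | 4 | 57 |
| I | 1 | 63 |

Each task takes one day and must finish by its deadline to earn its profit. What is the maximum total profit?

263

Sort by profit descending; place each in the latest free slot ≤ its deadline.
Profit order: C=77 D=66 I=63 H=57 B=52 F=42 A=36 G=31 E=11
Assign: C→slot 2, D→slot 4, I→slot 1, H→slot 3, B skipped, F skipped, A skipped, G skipped, E skipped.
Slots: [1:I] [2:C] [3:H] [4:D]
Profit = 63 + 77 + 57 + 66 = 263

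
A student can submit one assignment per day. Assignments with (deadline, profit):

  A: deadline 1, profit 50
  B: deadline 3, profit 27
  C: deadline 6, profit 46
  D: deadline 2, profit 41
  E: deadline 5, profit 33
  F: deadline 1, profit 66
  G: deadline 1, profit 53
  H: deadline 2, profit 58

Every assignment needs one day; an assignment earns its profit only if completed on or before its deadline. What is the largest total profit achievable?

Take jobs in profit order; each goes to the latest open slot no later than its deadline.
By profit: F(d1,66), H(d2,58), G(d1,53), A(d1,50), C(d6,46), D(d2,41), E(d5,33), B(d3,27)
F→slot 1; H→slot 2; G skipped; A skipped; C→slot 6; D skipped; E→slot 5; B→slot 3.
Profit = 66 + 58 + 27 + 33 + 46 = 230

230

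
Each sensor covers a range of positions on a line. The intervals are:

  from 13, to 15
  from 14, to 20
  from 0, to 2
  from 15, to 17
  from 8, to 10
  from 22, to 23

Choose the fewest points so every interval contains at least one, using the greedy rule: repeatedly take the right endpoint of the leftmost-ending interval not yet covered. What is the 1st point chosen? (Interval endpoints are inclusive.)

Sorted: [0,2] [8,10] [13,15] [15,17] [14,20] [22,23]
{[0,2]} hit by 2; {[8,10]} hit by 10; {[13,15],[15,17],[14,20]} hit by 15; {[22,23]} hit by 23.
Points: 2, 10, 15, 23 (4 total).

2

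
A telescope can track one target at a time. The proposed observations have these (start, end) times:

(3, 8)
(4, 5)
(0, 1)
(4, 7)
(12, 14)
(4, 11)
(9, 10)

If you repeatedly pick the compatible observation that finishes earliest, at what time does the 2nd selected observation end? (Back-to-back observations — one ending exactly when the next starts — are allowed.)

By end time: (0,1), (4,5), (4,7), (3,8), (9,10), (4,11), (12,14).
Pick (0,1); next start ≥ 1 → (4,5); next start ≥ 5 → (9,10); next start ≥ 10 → (12,14).
Selected: (0,1) (4,5) (9,10) (12,14)

5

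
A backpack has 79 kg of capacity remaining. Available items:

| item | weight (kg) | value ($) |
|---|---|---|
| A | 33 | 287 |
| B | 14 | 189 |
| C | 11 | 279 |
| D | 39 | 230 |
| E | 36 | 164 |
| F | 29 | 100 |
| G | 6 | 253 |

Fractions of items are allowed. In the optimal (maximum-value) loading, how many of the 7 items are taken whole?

Greedy by value/weight ratio, highest first.
Ratios (sorted): G 42.17, C 25.36, B 13.50, A 8.70, D 5.90, E 4.56, F 3.45
take G (6 @ 253); take C (11 @ 279); take B (14 @ 189); take A (33 @ 287); take 15/39 of D → 88.46. Capacity used 79/79.
4 item(s) taken whole; one partial (take 15/39 of D).

4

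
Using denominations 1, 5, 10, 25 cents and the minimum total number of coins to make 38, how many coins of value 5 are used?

Greedy: take as many of the largest coin as possible, then repeat with the remainder.
38 = 1×25 + 1×10 + 3×1
Count of 5: 0

0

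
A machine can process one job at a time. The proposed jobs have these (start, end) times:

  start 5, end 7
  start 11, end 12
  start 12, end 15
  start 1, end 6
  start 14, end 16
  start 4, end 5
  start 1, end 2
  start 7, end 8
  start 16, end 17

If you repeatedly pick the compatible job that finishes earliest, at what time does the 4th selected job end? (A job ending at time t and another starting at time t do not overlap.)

Sorted by end: (1,2)  (4,5)  (1,6)  (5,7)  (7,8)  (11,12)  (12,15)  (14,16)  (16,17)
take (1,2); take (4,5); take (5,7); take (7,8); take (11,12); take (12,15); take (16,17).
Selected: (1,2) (4,5) (5,7) (7,8) (11,12) (12,15) (16,17)

8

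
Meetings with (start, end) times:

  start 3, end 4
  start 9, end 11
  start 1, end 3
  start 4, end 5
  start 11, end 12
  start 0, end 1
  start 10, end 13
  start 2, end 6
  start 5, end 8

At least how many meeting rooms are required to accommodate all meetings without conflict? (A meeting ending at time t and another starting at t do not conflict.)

Events (time:±→running): 0:+→1 1:-→0 1:+→1 2:+→2 … peak 2.

2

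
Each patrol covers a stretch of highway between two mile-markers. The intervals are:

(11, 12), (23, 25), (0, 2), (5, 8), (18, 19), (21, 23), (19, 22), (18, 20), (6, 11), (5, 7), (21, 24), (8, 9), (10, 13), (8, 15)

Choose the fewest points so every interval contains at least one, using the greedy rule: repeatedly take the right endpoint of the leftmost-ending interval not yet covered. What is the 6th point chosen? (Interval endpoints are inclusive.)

23

By right end: [0,2]  [5,7]  [5,8]  [8,9]  [6,11]  [11,12]  [10,13]  [8,15]  [18,19]  [18,20]  [19,22]  [21,23]  [21,24]  [23,25]
[0,2] uncovered → point at 2; [5,7] uncovered → point at 7; [8,9] uncovered → point at 9; [11,12] uncovered → point at 12; [18,19] uncovered → point at 19; [21,23] uncovered → point at 23.
Points: 2, 7, 9, 12, 19, 23 (6 total).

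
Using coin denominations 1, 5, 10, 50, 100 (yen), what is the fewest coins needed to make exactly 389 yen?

Use the largest denomination that fits, subtract, and repeat.
389 = 3×100 + 1×50 + 3×10 + 1×5 + 4×1
Total coins = 3 + 1 + 3 + 1 + 4 = 12

12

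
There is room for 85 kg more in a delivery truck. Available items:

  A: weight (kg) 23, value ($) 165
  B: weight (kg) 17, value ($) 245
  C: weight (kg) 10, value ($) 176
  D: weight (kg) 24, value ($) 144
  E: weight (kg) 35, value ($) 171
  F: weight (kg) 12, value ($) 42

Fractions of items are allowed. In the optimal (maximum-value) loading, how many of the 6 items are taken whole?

Order: C (176/10=17.60) > B (245/17=14.41) > A (165/23=7.17) > D (144/24=6.00) > E (171/35=4.89) > F (42/12=3.50)
Fill: take C (10 @ 176) → take B (17 @ 245) → take A (23 @ 165) → take D (24 @ 144) → take 11/35 of E → 53.74; 85/85 used.
4 item(s) taken whole; one partial (take 11/35 of E).

4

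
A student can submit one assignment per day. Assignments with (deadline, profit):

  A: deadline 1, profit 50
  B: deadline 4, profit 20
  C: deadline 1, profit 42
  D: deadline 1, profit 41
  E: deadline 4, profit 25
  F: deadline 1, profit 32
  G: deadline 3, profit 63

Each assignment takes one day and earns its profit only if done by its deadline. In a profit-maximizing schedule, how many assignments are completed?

4

By profit: G(d3,63), A(d1,50), C(d1,42), D(d1,41), F(d1,32), E(d4,25), B(d4,20)
G→slot 3; A→slot 1; C skipped; D skipped; F skipped; E→slot 4; B→slot 2.
4 of 7 scheduled.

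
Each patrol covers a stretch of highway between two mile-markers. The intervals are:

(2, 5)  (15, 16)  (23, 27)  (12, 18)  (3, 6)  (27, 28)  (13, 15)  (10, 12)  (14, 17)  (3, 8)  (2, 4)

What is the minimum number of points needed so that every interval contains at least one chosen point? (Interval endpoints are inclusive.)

4

Sorted: [2,4] [2,5] [3,6] [3,8] [10,12] [13,15] [15,16] [14,17] [12,18] [23,27] [27,28]
{[2,4],[2,5],[3,6],[3,8]} hit by 4; {[10,12]} hit by 12; {[13,15],[15,16],[14,17],[12,18]} hit by 15; {[23,27],[27,28]} hit by 27.
Points: 4, 12, 15, 27 (4 total).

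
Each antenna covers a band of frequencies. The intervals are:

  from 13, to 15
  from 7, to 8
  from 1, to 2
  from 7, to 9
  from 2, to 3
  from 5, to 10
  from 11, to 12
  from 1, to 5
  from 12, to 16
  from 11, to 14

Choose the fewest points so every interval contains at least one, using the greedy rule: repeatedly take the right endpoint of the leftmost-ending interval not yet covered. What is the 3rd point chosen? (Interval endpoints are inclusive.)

Process intervals by earliest right end; each time one isn't hit yet, stab at its right endpoint.
Sorted: [1,2] [2,3] [1,5] [7,8] [7,9] [5,10] [11,12] [11,14] [13,15] [12,16]
{[1,2],[2,3],[1,5]} hit by 2; {[7,8],[7,9],[5,10]} hit by 8; {[11,12],[11,14]} hit by 12; {[13,15],[12,16]} hit by 15.
Points: 2, 8, 12, 15 (4 total).

12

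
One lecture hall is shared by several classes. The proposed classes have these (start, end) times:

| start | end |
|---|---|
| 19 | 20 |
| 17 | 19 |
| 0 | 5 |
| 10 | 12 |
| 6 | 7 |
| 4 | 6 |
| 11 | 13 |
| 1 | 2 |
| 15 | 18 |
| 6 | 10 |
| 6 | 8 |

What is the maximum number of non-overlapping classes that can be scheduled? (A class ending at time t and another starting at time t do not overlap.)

Order by finish time; keep every interval that doesn't clash with the previous kept one.
Sorted by end: (1,2)  (0,5)  (4,6)  (6,7)  (6,8)  (6,10)  (10,12)  (11,13)  (15,18)  (17,19)  (19,20)
take (1,2); take (4,6); take (6,7); take (10,12); skip (11,13); take (15,18); skip (17,19); take (19,20).
Selected 6 classes.

6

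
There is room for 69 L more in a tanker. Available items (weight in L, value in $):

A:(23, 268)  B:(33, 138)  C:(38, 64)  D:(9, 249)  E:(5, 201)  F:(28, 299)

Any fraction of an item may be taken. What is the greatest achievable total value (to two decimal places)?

1033.73

Greedy by value/weight ratio, highest first.
Ratios (sorted): E 40.20, D 27.67, A 11.65, F 10.68, B 4.18, C 1.68
take E (5 @ 201); take D (9 @ 249); take A (23 @ 268); take F (28 @ 299); take 4/33 of B → 16.73. Capacity used 69/69.
Total value = 1033.73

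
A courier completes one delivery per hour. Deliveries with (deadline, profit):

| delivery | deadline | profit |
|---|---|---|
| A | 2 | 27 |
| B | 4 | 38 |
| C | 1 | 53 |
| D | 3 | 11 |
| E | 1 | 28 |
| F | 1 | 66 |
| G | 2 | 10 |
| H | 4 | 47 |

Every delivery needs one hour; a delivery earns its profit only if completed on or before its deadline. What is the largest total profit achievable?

Sort by profit descending; place each in the latest free slot ≤ its deadline.
Profit order: F=66 C=53 H=47 B=38 E=28 A=27 D=11 G=10
Assign: F→slot 1, C skipped, H→slot 4, B→slot 3, E skipped, A→slot 2, D skipped, G skipped.
Slots: [1:F] [2:A] [3:B] [4:H]
Profit = 66 + 27 + 38 + 47 = 178

178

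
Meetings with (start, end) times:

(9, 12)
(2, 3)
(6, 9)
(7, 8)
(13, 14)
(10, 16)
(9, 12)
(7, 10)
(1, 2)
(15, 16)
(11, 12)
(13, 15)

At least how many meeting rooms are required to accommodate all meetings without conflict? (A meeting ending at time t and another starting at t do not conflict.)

4

starts: [1, 2, 6, 7, 7, 9, 9, 10, 11, 13, 13, 15]
ends:   [2, 3, 8, 9, 10, 12, 12, 12, 14, 15, 16, 16]
s1→1 e2→0 s2→1 e3→0 s6→1 s7→2 s7→3 e8→2 e9→1 s9→2 s9→3 e10→2 s10→3 s11→4  — peak 4.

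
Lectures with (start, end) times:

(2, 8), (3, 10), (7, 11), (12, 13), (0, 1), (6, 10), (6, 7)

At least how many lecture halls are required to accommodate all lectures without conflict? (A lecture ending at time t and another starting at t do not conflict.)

Count concurrent intervals with a sweep; the peak is the room count.
starts: [0, 2, 3, 6, 6, 7, 12]
ends:   [1, 7, 8, 10, 10, 11, 13]
s0→1 e1→0 s2→1 s3→2 s6→3 s6→4  — peak 4.

4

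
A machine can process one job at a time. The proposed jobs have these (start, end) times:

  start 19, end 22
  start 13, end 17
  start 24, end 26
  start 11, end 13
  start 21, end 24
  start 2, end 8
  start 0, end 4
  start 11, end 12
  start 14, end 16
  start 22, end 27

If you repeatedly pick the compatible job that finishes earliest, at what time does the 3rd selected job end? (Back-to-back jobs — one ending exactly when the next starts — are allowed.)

16

Greedy by earliest finish: after sorting by end time, pick each interval compatible with the last pick.
By end time: (0,4), (2,8), (11,12), (11,13), (14,16), (13,17), (19,22), (21,24), (24,26), (22,27).
Pick (0,4); next start ≥ 4 → (11,12); next start ≥ 12 → (14,16); next start ≥ 16 → (19,22); next start ≥ 22 → (24,26).
Selected: (0,4) (11,12) (14,16) (19,22) (24,26)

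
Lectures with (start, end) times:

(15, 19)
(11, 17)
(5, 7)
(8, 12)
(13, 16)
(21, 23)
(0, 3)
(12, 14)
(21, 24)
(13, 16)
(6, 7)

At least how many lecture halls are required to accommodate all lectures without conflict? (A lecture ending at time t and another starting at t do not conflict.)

4

starts: [0, 5, 6, 8, 11, 12, 13, 13, 15, 21, 21]
ends:   [3, 7, 7, 12, 14, 16, 16, 17, 19, 23, 24]
s0→1 e3→0 s5→1 s6→2 e7→1 e7→0 s8→1 s11→2 e12→1 s12→2 s13→3 s13→4  — peak 4.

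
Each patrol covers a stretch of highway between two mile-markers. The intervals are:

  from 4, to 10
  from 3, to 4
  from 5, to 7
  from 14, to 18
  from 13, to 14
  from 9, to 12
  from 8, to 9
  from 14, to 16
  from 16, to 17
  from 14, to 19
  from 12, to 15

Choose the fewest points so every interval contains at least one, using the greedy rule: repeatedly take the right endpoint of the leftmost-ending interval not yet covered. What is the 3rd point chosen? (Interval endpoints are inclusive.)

Sorted: [3,4] [5,7] [8,9] [4,10] [9,12] [13,14] [12,15] [14,16] [16,17] [14,18] [14,19]
{[3,4]} hit by 4; {[5,7]} hit by 7; {[8,9],[4,10],[9,12]} hit by 9; {[13,14],[12,15],[14,16]} hit by 14; {[16,17],[14,18],[14,19]} hit by 17.
Points: 4, 7, 9, 14, 17 (5 total).

9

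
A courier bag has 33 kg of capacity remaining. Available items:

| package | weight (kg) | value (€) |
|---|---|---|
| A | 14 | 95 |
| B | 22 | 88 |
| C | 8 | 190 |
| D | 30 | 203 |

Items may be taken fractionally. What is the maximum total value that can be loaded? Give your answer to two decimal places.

359.43

Sort by value per unit weight and fill in that order.
Order: C (190/8=23.75) > A (95/14=6.79) > D (203/30=6.77) > B (88/22=4.00)
Fill: take C (8 @ 190) → take A (14 @ 95) → take 11/30 of D → 74.43; 33/33 used.
Total value = 359.43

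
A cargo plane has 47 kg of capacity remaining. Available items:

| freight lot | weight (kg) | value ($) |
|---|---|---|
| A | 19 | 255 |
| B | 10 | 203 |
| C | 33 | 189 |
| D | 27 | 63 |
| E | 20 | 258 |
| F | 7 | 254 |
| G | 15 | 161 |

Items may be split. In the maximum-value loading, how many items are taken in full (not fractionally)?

3

Greedy by value/weight ratio, highest first.
Ratios (sorted): F 36.29, B 20.30, A 13.42, E 12.90, G 10.73, C 5.73, D 2.33
take F (7 @ 254); take B (10 @ 203); take A (19 @ 255); take 11/20 of E → 141.90. Capacity used 47/47.
3 item(s) taken whole; one partial (take 11/20 of E).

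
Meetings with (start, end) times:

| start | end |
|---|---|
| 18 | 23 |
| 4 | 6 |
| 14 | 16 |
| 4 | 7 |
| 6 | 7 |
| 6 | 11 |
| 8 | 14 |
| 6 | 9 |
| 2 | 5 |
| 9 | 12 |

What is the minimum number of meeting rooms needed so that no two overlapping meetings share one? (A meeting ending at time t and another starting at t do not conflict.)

4

starts: [2, 4, 4, 6, 6, 6, 8, 9, 14, 18]
ends:   [5, 6, 7, 7, 9, 11, 12, 14, 16, 23]
s2→1 s4→2 s4→3 e5→2 e6→1 s6→2 s6→3 s6→4  — peak 4.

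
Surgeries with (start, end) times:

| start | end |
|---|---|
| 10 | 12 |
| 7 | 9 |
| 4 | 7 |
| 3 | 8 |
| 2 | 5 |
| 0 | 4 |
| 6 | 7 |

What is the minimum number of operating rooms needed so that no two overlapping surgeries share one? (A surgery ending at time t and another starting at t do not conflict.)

Count concurrent intervals with a sweep; the peak is the room count.
starts: [0, 2, 3, 4, 6, 7, 10]
ends:   [4, 5, 7, 7, 8, 9, 12]
s0→1 s2→2 s3→3  — peak 3.

3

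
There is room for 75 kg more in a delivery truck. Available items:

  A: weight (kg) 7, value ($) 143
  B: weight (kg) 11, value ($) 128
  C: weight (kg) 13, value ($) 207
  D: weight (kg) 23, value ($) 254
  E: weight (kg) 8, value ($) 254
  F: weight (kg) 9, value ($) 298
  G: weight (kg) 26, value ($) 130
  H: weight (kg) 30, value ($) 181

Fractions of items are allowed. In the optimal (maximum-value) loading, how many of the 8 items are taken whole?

Order: F (298/9=33.11) > E (254/8=31.75) > A (143/7=20.43) > C (207/13=15.92) > B (128/11=11.64) > D (254/23=11.04) > H (181/30=6.03) > G (130/26=5.00)
Fill: take F (9 @ 298) → take E (8 @ 254) → take A (7 @ 143) → take C (13 @ 207) → take B (11 @ 128) → take D (23 @ 254) → take 4/30 of H → 24.13; 75/75 used.
6 item(s) taken whole; one partial (take 4/30 of H).

6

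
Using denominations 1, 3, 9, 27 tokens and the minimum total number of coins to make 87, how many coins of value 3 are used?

87 = 3×27 + 2×3
Count of 3: 2

2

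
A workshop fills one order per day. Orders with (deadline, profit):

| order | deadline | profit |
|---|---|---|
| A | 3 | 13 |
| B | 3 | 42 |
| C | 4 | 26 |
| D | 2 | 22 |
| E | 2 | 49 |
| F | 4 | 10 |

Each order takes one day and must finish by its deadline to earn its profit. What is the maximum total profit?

Take jobs in profit order; each goes to the latest open slot no later than its deadline.
By profit: E(d2,49), B(d3,42), C(d4,26), D(d2,22), A(d3,13), F(d4,10)
E→slot 2; B→slot 3; C→slot 4; D→slot 1; A skipped; F skipped.
Profit = 22 + 49 + 42 + 26 = 139

139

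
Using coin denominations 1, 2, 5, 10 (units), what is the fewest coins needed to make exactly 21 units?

3

Use the largest denomination that fits, subtract, and repeat.
21 − 2×10→1 − 1×1→0
Total coins = 2 + 1 = 3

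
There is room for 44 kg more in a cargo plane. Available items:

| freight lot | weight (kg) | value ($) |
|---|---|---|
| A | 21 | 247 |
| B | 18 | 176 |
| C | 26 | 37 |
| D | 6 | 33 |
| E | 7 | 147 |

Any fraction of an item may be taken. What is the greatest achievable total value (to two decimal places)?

550.44

Greedy by value/weight ratio, highest first.
Ratios (sorted): E 21.00, A 11.76, B 9.78, D 5.50, C 1.42
take E (7 @ 147); take A (21 @ 247); take 16/18 of B → 156.44. Capacity used 44/44.
Total value = 550.44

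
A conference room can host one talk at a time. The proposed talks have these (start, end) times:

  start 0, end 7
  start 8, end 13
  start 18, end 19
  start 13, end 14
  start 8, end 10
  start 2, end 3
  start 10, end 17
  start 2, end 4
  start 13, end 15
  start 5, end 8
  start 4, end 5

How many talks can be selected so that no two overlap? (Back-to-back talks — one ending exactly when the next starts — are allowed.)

Greedy by earliest finish: after sorting by end time, pick each interval compatible with the last pick.
By end time: (2,3), (2,4), (4,5), (0,7), (5,8), (8,10), (8,13), (13,14), (13,15), (10,17), (18,19).
Pick (2,3); next start ≥ 3 → (4,5); next start ≥ 5 → (5,8); next start ≥ 8 → (8,10); next start ≥ 10 → (13,14); next start ≥ 14 → (18,19).
Selected 6 talks.

6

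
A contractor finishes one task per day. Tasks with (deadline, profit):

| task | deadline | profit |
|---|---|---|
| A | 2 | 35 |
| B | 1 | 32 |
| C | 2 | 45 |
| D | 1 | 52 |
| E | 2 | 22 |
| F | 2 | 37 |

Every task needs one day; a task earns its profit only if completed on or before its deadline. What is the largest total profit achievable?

97

Take jobs in profit order; each goes to the latest open slot no later than its deadline.
By profit: D(d1,52), C(d2,45), F(d2,37), A(d2,35), B(d1,32), E(d2,22)
D→slot 1; C→slot 2; F skipped; A skipped; B skipped; E skipped.
Profit = 52 + 45 = 97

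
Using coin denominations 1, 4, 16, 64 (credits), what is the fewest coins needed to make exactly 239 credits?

Use the largest denomination that fits, subtract, and repeat.
239 = 3×64 + 2×16 + 3×4 + 3×1
Total coins = 3 + 2 + 3 + 3 = 11

11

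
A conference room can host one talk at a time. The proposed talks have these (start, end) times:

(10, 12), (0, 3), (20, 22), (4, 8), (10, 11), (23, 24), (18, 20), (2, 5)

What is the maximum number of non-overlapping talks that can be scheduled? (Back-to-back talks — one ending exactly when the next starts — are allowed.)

6

Sorted by end: (0,3)  (2,5)  (4,8)  (10,11)  (10,12)  (18,20)  (20,22)  (23,24)
take (0,3); take (4,8); take (10,11); take (18,20); take (20,22); take (23,24).
Selected 6 talks.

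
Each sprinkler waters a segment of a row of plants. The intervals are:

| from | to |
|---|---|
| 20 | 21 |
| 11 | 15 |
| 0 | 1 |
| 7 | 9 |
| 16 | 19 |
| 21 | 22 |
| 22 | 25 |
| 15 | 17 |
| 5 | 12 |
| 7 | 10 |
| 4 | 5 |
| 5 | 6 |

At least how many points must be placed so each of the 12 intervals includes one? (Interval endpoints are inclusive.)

By right end: [0,1]  [4,5]  [5,6]  [7,9]  [7,10]  [5,12]  [11,15]  [15,17]  [16,19]  [20,21]  [21,22]  [22,25]
[0,1] uncovered → point at 1; [4,5] uncovered → point at 5; [7,9] uncovered → point at 9; [11,15] uncovered → point at 15; [16,19] uncovered → point at 19; [20,21] uncovered → point at 21; [22,25] uncovered → point at 25.
Points: 1, 5, 9, 15, 19, 21, 25 (7 total).

7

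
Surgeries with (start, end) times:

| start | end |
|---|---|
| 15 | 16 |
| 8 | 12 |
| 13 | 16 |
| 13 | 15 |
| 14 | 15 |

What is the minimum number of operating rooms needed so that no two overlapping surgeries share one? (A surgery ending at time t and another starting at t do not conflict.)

3

The answer is the maximum number of intervals overlapping at any instant.
starts: [8, 13, 13, 14, 15]
ends:   [12, 15, 15, 16, 16]
s8→1 e12→0 s13→1 s13→2 s14→3  — peak 3.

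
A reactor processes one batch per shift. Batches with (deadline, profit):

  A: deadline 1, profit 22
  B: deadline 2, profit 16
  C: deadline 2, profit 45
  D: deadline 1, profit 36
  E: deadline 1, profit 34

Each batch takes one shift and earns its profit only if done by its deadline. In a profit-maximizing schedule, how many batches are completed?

2

Profit order: C=45 D=36 E=34 A=22 B=16
Assign: C→slot 2, D→slot 1, E skipped, A skipped, B skipped.
Slots: [1:D] [2:C]
2 of 5 scheduled.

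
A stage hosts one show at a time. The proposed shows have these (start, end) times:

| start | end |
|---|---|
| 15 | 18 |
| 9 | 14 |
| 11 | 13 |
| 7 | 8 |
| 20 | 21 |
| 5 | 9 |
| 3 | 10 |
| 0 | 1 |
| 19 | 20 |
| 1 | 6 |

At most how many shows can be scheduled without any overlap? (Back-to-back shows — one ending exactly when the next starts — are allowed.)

Greedy by earliest finish: after sorting by end time, pick each interval compatible with the last pick.
By end time: (0,1), (1,6), (7,8), (5,9), (3,10), (11,13), (9,14), (15,18), (19,20), (20,21).
Pick (0,1); next start ≥ 1 → (1,6); next start ≥ 6 → (7,8); next start ≥ 8 → (11,13); next start ≥ 13 → (15,18); next start ≥ 18 → (19,20); next start ≥ 20 → (20,21).
Selected 7 shows.

7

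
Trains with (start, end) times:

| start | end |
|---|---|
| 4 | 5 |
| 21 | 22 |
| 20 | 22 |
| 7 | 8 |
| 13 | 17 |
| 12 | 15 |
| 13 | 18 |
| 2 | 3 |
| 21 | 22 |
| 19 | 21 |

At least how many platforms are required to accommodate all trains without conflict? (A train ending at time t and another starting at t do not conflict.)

Events (time:±→running): 2:+→1 3:-→0 4:+→1 5:-→0 7:+→1 8:-→0 12:+→1 13:+→2 13:+→3 … peak 3.

3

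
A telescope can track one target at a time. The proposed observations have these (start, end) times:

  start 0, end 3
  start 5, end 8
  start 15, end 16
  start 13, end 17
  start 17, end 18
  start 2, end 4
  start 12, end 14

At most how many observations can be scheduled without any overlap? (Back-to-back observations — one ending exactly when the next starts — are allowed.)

5

Sort by end time and greedily take each interval whose start is ≥ the last chosen end.
By end time: (0,3), (2,4), (5,8), (12,14), (15,16), (13,17), (17,18).
Pick (0,3); next start ≥ 3 → (5,8); next start ≥ 8 → (12,14); next start ≥ 14 → (15,16); next start ≥ 16 → (17,18).
Selected 5 observations.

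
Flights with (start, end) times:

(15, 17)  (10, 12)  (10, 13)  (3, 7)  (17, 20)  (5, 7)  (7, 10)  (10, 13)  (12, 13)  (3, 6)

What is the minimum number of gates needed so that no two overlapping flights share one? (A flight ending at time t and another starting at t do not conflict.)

3

Events (time:±→running): 3:+→1 3:+→2 5:+→3 … peak 3.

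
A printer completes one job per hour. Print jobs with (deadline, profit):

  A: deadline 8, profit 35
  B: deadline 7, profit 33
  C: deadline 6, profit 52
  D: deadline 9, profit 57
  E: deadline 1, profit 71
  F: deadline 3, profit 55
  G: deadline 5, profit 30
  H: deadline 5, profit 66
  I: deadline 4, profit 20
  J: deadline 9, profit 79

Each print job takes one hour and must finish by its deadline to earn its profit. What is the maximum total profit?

478

By profit: J(d9,79), E(d1,71), H(d5,66), D(d9,57), F(d3,55), C(d6,52), A(d8,35), B(d7,33), G(d5,30), I(d4,20)
J→slot 9; E→slot 1; H→slot 5; D→slot 8; F→slot 3; C→slot 6; A→slot 7; B→slot 4; G→slot 2; I skipped.
Profit = 71 + 30 + 55 + 33 + 66 + 52 + 35 + 57 + 79 = 478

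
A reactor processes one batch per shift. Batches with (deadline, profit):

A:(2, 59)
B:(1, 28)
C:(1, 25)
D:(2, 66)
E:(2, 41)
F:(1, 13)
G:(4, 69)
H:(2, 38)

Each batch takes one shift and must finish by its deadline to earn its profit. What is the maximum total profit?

By profit: G(d4,69), D(d2,66), A(d2,59), E(d2,41), H(d2,38), B(d1,28), C(d1,25), F(d1,13)
G→slot 4; D→slot 2; A→slot 1; E skipped; H skipped; B skipped; C skipped; F skipped.
Profit = 59 + 66 + 69 = 194

194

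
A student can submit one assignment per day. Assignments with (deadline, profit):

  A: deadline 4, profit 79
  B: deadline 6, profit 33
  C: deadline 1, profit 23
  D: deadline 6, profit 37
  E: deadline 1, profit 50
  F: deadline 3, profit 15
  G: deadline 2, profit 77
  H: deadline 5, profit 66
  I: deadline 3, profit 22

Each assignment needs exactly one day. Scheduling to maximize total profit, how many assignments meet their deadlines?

By profit: A(d4,79), G(d2,77), H(d5,66), E(d1,50), D(d6,37), B(d6,33), C(d1,23), I(d3,22), F(d3,15)
A→slot 4; G→slot 2; H→slot 5; E→slot 1; D→slot 6; B→slot 3; C skipped; I skipped; F skipped.
6 of 9 scheduled.

6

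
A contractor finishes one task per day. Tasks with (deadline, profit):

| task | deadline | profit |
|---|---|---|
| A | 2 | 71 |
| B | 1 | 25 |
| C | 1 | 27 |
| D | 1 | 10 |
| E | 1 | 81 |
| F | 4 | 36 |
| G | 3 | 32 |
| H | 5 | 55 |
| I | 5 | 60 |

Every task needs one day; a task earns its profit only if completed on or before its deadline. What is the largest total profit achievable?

303

Take jobs in profit order; each goes to the latest open slot no later than its deadline.
By profit: E(d1,81), A(d2,71), I(d5,60), H(d5,55), F(d4,36), G(d3,32), C(d1,27), B(d1,25), D(d1,10)
E→slot 1; A→slot 2; I→slot 5; H→slot 4; F→slot 3; G skipped; C skipped; B skipped; D skipped.
Profit = 81 + 71 + 36 + 55 + 60 = 303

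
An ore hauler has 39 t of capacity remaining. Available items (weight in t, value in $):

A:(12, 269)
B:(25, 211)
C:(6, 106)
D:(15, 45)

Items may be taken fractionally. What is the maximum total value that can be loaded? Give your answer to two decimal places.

552.24

Ratios (sorted): A 22.42, C 17.67, B 8.44, D 3.00
take A (12 @ 269); take C (6 @ 106); take 21/25 of B → 177.24. Capacity used 39/39.
Total value = 552.24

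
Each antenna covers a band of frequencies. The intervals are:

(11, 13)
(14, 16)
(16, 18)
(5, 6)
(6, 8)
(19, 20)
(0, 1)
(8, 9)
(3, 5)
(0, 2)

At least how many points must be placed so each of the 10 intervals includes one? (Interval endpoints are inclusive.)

Sort by right endpoint; whenever an interval is uncovered, place a point at its right end.
Sorted: [0,1] [0,2] [3,5] [5,6] [6,8] [8,9] [11,13] [14,16] [16,18] [19,20]
{[0,1],[0,2]} hit by 1; {[3,5],[5,6]} hit by 5; {[6,8],[8,9]} hit by 8; {[11,13]} hit by 13; {[14,16],[16,18]} hit by 16; {[19,20]} hit by 20.
Points: 1, 5, 8, 13, 16, 20 (6 total).

6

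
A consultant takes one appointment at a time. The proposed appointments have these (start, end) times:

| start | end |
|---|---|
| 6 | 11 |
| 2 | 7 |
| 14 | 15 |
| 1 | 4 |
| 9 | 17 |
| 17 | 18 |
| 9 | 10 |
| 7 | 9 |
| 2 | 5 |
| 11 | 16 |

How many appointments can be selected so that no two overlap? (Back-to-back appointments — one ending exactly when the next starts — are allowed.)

Order by finish time; keep every interval that doesn't clash with the previous kept one.
Sorted by end: (1,4)  (2,5)  (2,7)  (7,9)  (9,10)  (6,11)  (14,15)  (11,16)  (9,17)  (17,18)
take (1,4); skip (2,5); take (7,9); take (9,10); skip (6,11); take (14,15); take (17,18).
Selected 5 appointments.

5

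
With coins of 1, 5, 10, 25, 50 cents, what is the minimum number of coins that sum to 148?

Greedy: take as many of the largest coin as possible, then repeat with the remainder.
148 − 2×50→48 − 1×25→23 − 2×10→3 − 3×1→0
Total coins = 2 + 1 + 2 + 3 = 8

8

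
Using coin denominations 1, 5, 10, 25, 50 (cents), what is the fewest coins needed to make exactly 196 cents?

196 = 3×50 + 1×25 + 2×10 + 1×1
Total coins = 3 + 1 + 2 + 1 = 7

7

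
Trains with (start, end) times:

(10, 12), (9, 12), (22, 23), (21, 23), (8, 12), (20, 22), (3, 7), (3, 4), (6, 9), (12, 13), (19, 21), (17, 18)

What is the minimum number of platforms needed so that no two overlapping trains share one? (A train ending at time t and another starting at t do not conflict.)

The answer is the maximum number of intervals overlapping at any instant.
Events (time:±→running): 3:+→1 3:+→2 4:-→1 6:+→2 7:-→1 8:+→2 9:-→1 9:+→2 10:+→3 … peak 3.

3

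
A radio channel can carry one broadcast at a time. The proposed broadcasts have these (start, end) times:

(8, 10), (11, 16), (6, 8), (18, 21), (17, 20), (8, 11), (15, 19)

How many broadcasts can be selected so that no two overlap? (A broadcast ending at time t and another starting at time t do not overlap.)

4

Order by finish time; keep every interval that doesn't clash with the previous kept one.
Sorted by end: (6,8)  (8,10)  (8,11)  (11,16)  (15,19)  (17,20)  (18,21)
take (6,8); take (8,10); take (11,16); take (17,20).
Selected 4 broadcasts.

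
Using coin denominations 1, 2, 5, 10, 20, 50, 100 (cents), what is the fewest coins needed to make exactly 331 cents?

6

Greedy: take as many of the largest coin as possible, then repeat with the remainder.
331 = 3×100 + 1×20 + 1×10 + 1×1
Total coins = 3 + 1 + 1 + 1 = 6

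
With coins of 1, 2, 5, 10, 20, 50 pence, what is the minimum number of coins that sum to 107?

4

Use the largest denomination that fits, subtract, and repeat.
107 = 2×50 + 1×5 + 1×2
Total coins = 2 + 1 + 1 = 4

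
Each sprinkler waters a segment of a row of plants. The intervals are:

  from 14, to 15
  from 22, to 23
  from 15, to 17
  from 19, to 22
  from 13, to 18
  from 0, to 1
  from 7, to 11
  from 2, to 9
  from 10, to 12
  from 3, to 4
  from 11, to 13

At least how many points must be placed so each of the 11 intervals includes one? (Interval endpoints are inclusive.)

5

By right end: [0,1]  [3,4]  [2,9]  [7,11]  [10,12]  [11,13]  [14,15]  [15,17]  [13,18]  [19,22]  [22,23]
[0,1] uncovered → point at 1; [3,4] uncovered → point at 4; [7,11] uncovered → point at 11; [14,15] uncovered → point at 15; [19,22] uncovered → point at 22.
Points: 1, 4, 11, 15, 22 (5 total).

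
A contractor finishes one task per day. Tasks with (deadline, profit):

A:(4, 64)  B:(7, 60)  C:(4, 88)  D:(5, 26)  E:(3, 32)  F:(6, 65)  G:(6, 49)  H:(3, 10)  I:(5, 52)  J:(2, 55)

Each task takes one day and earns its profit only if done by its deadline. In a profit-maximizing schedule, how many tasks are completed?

Take jobs in profit order; each goes to the latest open slot no later than its deadline.
Profit order: C=88 F=65 A=64 B=60 J=55 I=52 G=49 E=32 D=26 H=10
Assign: C→slot 4, F→slot 6, A→slot 3, B→slot 7, J→slot 2, I→slot 5, G→slot 1, E skipped, D skipped, H skipped.
Slots: [1:G] [2:J] [3:A] [4:C] [5:I] [6:F] [7:B]
7 of 10 scheduled.

7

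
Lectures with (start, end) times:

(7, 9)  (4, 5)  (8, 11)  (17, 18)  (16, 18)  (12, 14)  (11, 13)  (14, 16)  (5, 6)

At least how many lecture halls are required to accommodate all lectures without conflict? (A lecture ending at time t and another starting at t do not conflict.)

Count concurrent intervals with a sweep; the peak is the room count.
Events (time:±→running): 4:+→1 5:-→0 5:+→1 6:-→0 7:+→1 8:+→2 … peak 2.

2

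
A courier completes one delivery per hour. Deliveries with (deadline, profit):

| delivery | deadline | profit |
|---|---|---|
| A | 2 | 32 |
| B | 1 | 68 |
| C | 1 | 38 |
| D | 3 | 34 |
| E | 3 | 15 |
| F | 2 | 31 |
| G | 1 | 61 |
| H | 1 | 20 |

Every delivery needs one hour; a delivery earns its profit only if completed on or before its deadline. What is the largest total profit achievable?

134

Take jobs in profit order; each goes to the latest open slot no later than its deadline.
By profit: B(d1,68), G(d1,61), C(d1,38), D(d3,34), A(d2,32), F(d2,31), H(d1,20), E(d3,15)
B→slot 1; G skipped; C skipped; D→slot 3; A→slot 2; F skipped; H skipped; E skipped.
Profit = 68 + 32 + 34 = 134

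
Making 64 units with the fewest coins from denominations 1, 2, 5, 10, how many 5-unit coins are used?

0

64 = 6×10 + 2×2
Count of 5: 0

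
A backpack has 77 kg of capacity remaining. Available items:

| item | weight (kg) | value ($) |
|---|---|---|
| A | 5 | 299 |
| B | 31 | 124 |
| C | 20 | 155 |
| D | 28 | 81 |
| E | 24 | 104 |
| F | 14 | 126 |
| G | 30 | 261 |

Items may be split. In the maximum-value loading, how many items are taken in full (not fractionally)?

4

Greedy by value/weight ratio, highest first.
Ratios (sorted): A 59.80, F 9.00, G 8.70, C 7.75, E 4.33, B 4.00, D 2.89
take A (5 @ 299); take F (14 @ 126); take G (30 @ 261); take C (20 @ 155); take 8/24 of E → 34.67. Capacity used 77/77.
4 item(s) taken whole; one partial (take 8/24 of E).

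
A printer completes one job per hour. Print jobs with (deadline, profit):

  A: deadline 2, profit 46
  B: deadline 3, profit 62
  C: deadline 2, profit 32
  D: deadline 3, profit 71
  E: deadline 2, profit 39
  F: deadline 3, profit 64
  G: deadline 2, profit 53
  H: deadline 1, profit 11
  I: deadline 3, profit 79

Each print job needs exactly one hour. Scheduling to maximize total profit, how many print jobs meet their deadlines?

Take jobs in profit order; each goes to the latest open slot no later than its deadline.
By profit: I(d3,79), D(d3,71), F(d3,64), B(d3,62), G(d2,53), A(d2,46), E(d2,39), C(d2,32), H(d1,11)
I→slot 3; D→slot 2; F→slot 1; B skipped; G skipped; A skipped; E skipped; C skipped; H skipped.
3 of 9 scheduled.

3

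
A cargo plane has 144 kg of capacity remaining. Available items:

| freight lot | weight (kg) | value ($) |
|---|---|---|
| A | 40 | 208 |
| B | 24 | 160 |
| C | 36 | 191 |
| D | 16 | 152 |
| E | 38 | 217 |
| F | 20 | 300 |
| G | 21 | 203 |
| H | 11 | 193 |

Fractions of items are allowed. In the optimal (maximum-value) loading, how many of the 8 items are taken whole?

Greedy by value/weight ratio, highest first.
Order: H (193/11=17.55) > F (300/20=15.00) > G (203/21=9.67) > D (152/16=9.50) > B (160/24=6.67) > E (217/38=5.71) > C (191/36=5.31) > A (208/40=5.20)
Fill: take H (11 @ 193) → take F (20 @ 300) → take G (21 @ 203) → take D (16 @ 152) → take B (24 @ 160) → take E (38 @ 217) → take 14/36 of C → 74.28; 144/144 used.
6 item(s) taken whole; one partial (take 14/36 of C).

6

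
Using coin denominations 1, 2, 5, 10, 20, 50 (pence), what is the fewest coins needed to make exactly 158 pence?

6

Use the largest denomination that fits, subtract, and repeat.
158 − 3×50→8 − 1×5→3 − 1×2→1 − 1×1→0
Total coins = 3 + 1 + 1 + 1 = 6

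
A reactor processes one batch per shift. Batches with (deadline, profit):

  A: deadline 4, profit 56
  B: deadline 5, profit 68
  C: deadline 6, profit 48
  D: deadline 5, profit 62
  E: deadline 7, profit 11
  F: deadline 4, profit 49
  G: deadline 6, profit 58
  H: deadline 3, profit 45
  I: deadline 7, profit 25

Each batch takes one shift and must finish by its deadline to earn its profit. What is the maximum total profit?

Profit order: B=68 D=62 G=58 A=56 F=49 C=48 H=45 I=25 E=11
Assign: B→slot 5, D→slot 4, G→slot 6, A→slot 3, F→slot 2, C→slot 1, H skipped, I→slot 7, E skipped.
Slots: [1:C] [2:F] [3:A] [4:D] [5:B] [6:G] [7:I]
Profit = 48 + 49 + 56 + 62 + 68 + 58 + 25 = 366

366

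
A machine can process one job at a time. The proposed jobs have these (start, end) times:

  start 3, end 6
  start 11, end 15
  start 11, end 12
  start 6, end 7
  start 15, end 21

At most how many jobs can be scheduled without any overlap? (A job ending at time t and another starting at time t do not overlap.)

4

Sorted by end: (3,6)  (6,7)  (11,12)  (11,15)  (15,21)
take (3,6); take (6,7); take (11,12); skip (11,15); take (15,21).
Selected 4 jobs.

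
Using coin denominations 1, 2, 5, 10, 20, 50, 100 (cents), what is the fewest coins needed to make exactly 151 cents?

3

Greedy: take as many of the largest coin as possible, then repeat with the remainder.
151 = 1×100 + 1×50 + 1×1
Total coins = 1 + 1 + 1 = 3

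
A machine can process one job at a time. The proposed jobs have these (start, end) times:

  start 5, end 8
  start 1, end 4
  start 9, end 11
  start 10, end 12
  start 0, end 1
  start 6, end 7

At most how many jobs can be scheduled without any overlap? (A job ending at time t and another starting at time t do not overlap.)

Greedy by earliest finish: after sorting by end time, pick each interval compatible with the last pick.
Sorted by end: (0,1)  (1,4)  (6,7)  (5,8)  (9,11)  (10,12)
take (0,1); take (1,4); take (6,7); skip (5,8); take (9,11); skip (10,12).
Selected 4 jobs.

4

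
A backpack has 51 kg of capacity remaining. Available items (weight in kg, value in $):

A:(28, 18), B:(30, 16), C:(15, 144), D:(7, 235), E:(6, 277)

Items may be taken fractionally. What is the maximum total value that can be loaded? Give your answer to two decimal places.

670.79

Order: E (277/6=46.17) > D (235/7=33.57) > C (144/15=9.60) > A (18/28=0.64) > B (16/30=0.53)
Fill: take E (6 @ 277) → take D (7 @ 235) → take C (15 @ 144) → take 23/28 of A → 14.79; 51/51 used.
Total value = 670.79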